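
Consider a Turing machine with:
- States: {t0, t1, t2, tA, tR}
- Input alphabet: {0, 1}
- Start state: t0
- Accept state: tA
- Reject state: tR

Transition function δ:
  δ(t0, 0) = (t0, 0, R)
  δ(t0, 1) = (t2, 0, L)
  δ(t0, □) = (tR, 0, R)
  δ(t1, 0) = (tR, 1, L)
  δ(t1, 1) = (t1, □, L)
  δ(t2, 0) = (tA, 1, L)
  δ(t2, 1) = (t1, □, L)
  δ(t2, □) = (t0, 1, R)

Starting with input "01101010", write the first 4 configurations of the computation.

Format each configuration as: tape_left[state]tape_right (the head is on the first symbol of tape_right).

Transitions applied:
Step 1: δ(t0, 0) = (t0, 0, R)
Step 2: δ(t0, 1) = (t2, 0, L)
Step 3: δ(t2, 0) = (tA, 1, L)

The first 4 configurations are:
[t0]01101010 ⊢ 0[t0]1101010 ⊢ [t2]00101010 ⊢ [tA]□10101010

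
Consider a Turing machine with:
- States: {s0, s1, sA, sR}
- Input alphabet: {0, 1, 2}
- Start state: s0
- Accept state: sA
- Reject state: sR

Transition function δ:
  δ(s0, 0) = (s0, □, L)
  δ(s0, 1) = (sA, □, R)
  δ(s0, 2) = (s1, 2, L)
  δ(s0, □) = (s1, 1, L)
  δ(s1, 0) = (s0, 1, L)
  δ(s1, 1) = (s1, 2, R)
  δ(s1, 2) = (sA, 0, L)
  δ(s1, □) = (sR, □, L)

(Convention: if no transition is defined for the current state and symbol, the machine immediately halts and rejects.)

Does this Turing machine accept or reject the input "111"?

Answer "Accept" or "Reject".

Execution trace:
Initial: [s0]111
Step 1: δ(s0, 1) = (sA, □, R) → □[sA]11

The machine reaches the accept state sA and halts.

Answer: Accept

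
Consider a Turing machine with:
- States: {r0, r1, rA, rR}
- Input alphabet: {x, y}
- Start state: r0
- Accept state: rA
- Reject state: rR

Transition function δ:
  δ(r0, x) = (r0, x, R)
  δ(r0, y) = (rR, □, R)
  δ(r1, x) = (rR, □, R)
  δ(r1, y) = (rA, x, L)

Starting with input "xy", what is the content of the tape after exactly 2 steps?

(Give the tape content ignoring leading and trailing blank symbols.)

Execution trace:
Initial: [r0]xy
Step 1: δ(r0, x) = (r0, x, R) → x[r0]y
Step 2: δ(r0, y) = (rR, □, R) → x□[rR]□

The machine reaches the reject state rR and halts.

After 2 steps, the tape (ignoring leading/trailing blanks) is: x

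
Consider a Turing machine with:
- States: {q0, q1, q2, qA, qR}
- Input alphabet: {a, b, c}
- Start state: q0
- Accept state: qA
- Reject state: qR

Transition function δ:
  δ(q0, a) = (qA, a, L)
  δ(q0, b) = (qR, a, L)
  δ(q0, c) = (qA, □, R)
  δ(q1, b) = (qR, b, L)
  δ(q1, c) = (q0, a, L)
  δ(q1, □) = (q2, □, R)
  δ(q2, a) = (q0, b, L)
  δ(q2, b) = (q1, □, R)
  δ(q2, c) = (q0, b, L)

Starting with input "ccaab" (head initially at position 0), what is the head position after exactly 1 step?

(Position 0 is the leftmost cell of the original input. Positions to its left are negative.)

Execution trace (head position shown):
Step 0: [q0]ccaab  (head at position 0)
Step 1: move right → □[qA]caab  (head at position 1)

After 1 step, the head is at position 1.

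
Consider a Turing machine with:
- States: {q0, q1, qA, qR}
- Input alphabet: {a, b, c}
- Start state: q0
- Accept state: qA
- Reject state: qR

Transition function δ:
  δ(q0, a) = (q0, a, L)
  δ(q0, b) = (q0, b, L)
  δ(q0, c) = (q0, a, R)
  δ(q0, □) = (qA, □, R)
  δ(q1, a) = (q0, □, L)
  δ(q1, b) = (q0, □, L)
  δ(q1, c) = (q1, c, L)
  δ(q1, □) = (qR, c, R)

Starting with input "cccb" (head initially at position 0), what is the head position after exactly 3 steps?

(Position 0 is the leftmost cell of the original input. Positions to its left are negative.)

Execution trace (head position shown):
Step 0: [q0]cccb  (head at position 0)
Step 1: move right → a[q0]ccb  (head at position 1)
Step 2: move right → aa[q0]cb  (head at position 2)
Step 3: move right → aaa[q0]b  (head at position 3)

After 3 steps, the head is at position 3.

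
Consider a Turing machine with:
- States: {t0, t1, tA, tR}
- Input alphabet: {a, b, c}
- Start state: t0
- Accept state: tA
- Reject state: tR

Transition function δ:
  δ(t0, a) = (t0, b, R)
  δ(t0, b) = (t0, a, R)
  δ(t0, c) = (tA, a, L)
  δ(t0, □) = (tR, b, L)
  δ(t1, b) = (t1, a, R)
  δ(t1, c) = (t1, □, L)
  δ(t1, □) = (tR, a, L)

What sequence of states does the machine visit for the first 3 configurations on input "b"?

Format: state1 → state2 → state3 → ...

Execution trace:
Initial: [t0]b
Step 1: δ(t0, b) = (t0, a, R) → a[t0]□
Step 2: δ(t0, □) = (tR, b, L) → [tR]ab

The machine reaches the reject state tR and halts.

State sequence: t0 → t0 → tR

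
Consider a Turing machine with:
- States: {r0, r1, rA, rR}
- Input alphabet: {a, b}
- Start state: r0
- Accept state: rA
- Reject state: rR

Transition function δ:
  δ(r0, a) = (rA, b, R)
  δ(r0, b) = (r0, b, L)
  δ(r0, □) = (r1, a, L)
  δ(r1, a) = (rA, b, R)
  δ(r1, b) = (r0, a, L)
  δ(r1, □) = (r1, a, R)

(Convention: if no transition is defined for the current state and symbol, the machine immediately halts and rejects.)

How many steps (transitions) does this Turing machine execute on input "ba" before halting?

Execution trace:
Initial: [r0]ba
Step 1: δ(r0, b) = (r0, b, L) → [r0]□ba
Step 2: δ(r0, □) = (r1, a, L) → [r1]□aba
Step 3: δ(r1, □) = (r1, a, R) → a[r1]aba
Step 4: δ(r1, a) = (rA, b, R) → ab[rA]ba

The machine reaches the accept state rA and halts.

The machine executed 4 steps before halting.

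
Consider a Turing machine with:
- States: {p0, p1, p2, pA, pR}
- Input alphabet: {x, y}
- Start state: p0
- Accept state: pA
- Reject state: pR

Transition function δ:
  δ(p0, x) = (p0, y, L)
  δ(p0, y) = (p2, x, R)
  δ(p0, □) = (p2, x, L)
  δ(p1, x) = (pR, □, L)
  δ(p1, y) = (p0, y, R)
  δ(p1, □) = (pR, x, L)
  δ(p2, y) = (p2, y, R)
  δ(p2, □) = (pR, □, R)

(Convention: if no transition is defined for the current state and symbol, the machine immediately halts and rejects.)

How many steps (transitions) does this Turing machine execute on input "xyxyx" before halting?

Execution trace:
Initial: [p0]xyxyx
Step 1: δ(p0, x) = (p0, y, L) → [p0]□yyxyx
Step 2: δ(p0, □) = (p2, x, L) → [p2]□xyyxyx
Step 3: δ(p2, □) = (pR, □, R) → □[pR]xyyxyx

The machine reaches the reject state pR and halts.

The machine executed 3 steps before halting.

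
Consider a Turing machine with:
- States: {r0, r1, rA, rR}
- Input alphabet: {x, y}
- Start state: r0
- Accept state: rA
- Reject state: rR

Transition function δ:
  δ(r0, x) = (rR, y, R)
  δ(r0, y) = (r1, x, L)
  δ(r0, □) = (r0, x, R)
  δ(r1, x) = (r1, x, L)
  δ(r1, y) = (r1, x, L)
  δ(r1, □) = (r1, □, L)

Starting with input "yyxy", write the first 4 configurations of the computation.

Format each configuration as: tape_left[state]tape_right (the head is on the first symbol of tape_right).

Transitions applied:
Step 1: δ(r0, y) = (r1, x, L)
Step 2: δ(r1, □) = (r1, □, L)
Step 3: δ(r1, □) = (r1, □, L)

The first 4 configurations are:
[r0]yyxy ⊢ [r1]□xyxy ⊢ [r1]□□xyxy ⊢ [r1]□□□xyxy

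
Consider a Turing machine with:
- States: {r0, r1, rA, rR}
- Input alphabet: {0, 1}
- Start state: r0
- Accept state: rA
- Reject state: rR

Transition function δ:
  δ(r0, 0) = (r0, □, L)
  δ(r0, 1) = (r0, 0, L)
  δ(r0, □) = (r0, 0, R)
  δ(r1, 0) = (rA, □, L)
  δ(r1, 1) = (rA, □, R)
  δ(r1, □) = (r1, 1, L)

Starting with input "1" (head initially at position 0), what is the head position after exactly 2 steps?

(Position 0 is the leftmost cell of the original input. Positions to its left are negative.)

Execution trace (head position shown):
Step 0: [r0]1  (head at position 0)
Step 1: move left → [r0]□0  (head at position -1)
Step 2: move right → 0[r0]0  (head at position 0)

After 2 steps, the head is at position 0.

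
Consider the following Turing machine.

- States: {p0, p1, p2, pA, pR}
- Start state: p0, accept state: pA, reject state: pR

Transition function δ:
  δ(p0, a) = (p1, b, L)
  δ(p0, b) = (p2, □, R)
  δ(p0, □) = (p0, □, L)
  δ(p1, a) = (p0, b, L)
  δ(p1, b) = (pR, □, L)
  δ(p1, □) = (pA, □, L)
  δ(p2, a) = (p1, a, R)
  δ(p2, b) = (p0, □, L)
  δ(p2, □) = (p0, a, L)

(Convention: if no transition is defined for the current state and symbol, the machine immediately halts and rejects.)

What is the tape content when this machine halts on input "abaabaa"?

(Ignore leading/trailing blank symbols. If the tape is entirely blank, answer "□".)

Execution trace:
Initial: [p0]abaabaa
Step 1: δ(p0, a) = (p1, b, L) → [p1]□bbaabaa
Step 2: δ(p1, □) = (pA, □, L) → [pA]□□bbaabaa

The machine reaches the accept state pA and halts.

Final tape (ignoring leading/trailing blanks): bbaabaa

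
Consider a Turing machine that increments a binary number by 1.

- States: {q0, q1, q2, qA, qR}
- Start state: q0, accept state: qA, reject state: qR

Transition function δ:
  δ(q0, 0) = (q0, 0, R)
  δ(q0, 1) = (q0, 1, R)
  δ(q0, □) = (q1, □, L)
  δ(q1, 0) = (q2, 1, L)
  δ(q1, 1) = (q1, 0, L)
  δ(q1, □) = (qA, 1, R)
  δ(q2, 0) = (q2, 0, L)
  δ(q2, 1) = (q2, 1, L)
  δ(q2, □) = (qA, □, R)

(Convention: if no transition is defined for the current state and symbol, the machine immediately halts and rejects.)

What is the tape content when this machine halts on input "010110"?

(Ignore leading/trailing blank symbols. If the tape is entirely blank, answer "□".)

Execution trace:
Initial: [q0]010110
Step 1: δ(q0, 0) = (q0, 0, R) → 0[q0]10110
Step 2: δ(q0, 1) = (q0, 1, R) → 01[q0]0110
Step 3: δ(q0, 0) = (q0, 0, R) → 010[q0]110
Step 4: δ(q0, 1) = (q0, 1, R) → 0101[q0]10
Step 5: δ(q0, 1) = (q0, 1, R) → 01011[q0]0
Step 6: δ(q0, 0) = (q0, 0, R) → 010110[q0]□
Step 7: δ(q0, □) = (q1, □, L) → 01011[q1]0□
Step 8: δ(q1, 0) = (q2, 1, L) → 0101[q2]11□
Step 9: δ(q2, 1) = (q2, 1, L) → 010[q2]111□
Step 10: δ(q2, 1) = (q2, 1, L) → 01[q2]0111□
Step 11: δ(q2, 0) = (q2, 0, L) → 0[q2]10111□
Step 12: δ(q2, 1) = (q2, 1, L) → [q2]010111□
Step 13: δ(q2, 0) = (q2, 0, L) → [q2]□010111□
Step 14: δ(q2, □) = (qA, □, R) → □[qA]010111□

The machine reaches the accept state qA and halts.

Final tape (ignoring leading/trailing blanks): 010111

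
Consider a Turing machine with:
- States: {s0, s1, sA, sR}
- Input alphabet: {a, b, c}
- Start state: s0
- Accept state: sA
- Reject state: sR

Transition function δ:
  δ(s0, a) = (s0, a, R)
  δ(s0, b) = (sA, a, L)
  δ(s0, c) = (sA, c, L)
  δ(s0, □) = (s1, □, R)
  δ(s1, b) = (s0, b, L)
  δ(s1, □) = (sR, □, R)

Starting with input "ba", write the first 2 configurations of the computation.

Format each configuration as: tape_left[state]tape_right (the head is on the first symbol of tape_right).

Transitions applied:
Step 1: δ(s0, b) = (sA, a, L)

The first 2 configurations are:
[s0]ba ⊢ [sA]□aa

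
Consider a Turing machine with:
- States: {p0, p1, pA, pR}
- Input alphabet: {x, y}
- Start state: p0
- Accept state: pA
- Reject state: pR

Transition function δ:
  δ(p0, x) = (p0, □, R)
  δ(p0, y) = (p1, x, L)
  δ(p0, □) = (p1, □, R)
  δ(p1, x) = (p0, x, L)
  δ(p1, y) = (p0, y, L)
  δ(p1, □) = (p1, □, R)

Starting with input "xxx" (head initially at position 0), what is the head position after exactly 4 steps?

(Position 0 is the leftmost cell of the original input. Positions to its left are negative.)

Execution trace (head position shown):
Step 0: [p0]xxx  (head at position 0)
Step 1: move right → □[p0]xx  (head at position 1)
Step 2: move right → □□[p0]x  (head at position 2)
Step 3: move right → □□□[p0]□  (head at position 3)
Step 4: move right → □□□□[p1]□  (head at position 4)

After 4 steps, the head is at position 4.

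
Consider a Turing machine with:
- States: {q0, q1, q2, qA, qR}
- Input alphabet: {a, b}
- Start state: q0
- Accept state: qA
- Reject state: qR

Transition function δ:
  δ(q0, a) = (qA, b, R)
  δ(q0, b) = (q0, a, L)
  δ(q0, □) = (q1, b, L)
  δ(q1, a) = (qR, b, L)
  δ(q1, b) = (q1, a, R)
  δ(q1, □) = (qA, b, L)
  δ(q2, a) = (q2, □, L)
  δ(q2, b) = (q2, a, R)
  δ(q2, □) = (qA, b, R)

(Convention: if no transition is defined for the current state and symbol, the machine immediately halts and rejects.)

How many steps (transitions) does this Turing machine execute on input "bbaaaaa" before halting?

Execution trace:
Initial: [q0]bbaaaaa
Step 1: δ(q0, b) = (q0, a, L) → [q0]□abaaaaa
Step 2: δ(q0, □) = (q1, b, L) → [q1]□babaaaaa
Step 3: δ(q1, □) = (qA, b, L) → [qA]□bbabaaaaa

The machine reaches the accept state qA and halts.

The machine executed 3 steps before halting.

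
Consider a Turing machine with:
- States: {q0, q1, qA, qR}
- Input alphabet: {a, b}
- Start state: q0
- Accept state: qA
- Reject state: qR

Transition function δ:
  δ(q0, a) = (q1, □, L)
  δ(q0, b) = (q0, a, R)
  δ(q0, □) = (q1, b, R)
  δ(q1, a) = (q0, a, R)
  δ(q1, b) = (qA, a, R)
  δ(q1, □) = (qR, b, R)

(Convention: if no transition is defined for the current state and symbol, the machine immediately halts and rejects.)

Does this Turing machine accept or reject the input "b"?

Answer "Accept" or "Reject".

Execution trace:
Initial: [q0]b
Step 1: δ(q0, b) = (q0, a, R) → a[q0]□
Step 2: δ(q0, □) = (q1, b, R) → ab[q1]□
Step 3: δ(q1, □) = (qR, b, R) → abb[qR]□

The machine reaches the reject state qR and halts.

Answer: Reject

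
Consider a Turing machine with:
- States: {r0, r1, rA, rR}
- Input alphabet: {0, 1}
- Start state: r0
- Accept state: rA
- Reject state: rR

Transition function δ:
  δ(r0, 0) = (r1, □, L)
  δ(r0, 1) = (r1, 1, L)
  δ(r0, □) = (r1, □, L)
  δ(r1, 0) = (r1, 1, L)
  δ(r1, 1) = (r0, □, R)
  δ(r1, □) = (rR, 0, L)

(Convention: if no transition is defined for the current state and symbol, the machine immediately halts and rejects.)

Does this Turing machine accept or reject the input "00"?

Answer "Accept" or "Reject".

Execution trace:
Initial: [r0]00
Step 1: δ(r0, 0) = (r1, □, L) → [r1]□□0
Step 2: δ(r1, □) = (rR, 0, L) → [rR]□0□0

The machine reaches the reject state rR and halts.

Answer: Reject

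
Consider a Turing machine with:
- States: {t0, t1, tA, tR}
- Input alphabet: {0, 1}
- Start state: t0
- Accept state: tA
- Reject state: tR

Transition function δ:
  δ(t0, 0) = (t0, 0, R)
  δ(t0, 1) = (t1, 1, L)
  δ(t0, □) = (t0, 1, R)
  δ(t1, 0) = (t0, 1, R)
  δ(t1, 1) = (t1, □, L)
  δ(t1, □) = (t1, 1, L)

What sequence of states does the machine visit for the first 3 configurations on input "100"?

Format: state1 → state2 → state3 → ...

Execution trace:
Initial: [t0]100
Step 1: δ(t0, 1) = (t1, 1, L) → [t1]□100
Step 2: δ(t1, □) = (t1, 1, L) → [t1]□1100

State sequence: t0 → t1 → t1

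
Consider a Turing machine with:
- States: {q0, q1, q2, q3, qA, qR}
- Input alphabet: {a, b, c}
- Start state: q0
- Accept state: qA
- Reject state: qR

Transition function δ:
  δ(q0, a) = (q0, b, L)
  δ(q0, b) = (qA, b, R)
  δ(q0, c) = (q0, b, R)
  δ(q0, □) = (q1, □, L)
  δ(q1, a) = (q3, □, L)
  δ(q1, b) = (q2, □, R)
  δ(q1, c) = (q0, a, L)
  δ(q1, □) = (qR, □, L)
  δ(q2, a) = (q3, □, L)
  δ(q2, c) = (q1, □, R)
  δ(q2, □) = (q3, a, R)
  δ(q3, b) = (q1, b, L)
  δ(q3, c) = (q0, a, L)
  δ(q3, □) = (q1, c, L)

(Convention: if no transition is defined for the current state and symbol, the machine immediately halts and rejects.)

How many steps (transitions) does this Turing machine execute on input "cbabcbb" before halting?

Execution trace:
Initial: [q0]cbabcbb
Step 1: δ(q0, c) = (q0, b, R) → b[q0]babcbb
Step 2: δ(q0, b) = (qA, b, R) → bb[qA]abcbb

The machine reaches the accept state qA and halts.

The machine executed 2 steps before halting.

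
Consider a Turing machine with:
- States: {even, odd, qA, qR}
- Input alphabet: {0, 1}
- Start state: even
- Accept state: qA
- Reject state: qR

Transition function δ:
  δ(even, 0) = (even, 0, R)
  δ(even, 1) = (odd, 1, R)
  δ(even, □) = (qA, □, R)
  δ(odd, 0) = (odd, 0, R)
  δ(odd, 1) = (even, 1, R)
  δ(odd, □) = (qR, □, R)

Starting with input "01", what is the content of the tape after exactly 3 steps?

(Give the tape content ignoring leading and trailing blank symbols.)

Execution trace:
Initial: [even]01
Step 1: δ(even, 0) = (even, 0, R) → 0[even]1
Step 2: δ(even, 1) = (odd, 1, R) → 01[odd]□
Step 3: δ(odd, □) = (qR, □, R) → 01□[qR]□

The machine reaches the reject state qR and halts.

After 3 steps, the tape (ignoring leading/trailing blanks) is: 01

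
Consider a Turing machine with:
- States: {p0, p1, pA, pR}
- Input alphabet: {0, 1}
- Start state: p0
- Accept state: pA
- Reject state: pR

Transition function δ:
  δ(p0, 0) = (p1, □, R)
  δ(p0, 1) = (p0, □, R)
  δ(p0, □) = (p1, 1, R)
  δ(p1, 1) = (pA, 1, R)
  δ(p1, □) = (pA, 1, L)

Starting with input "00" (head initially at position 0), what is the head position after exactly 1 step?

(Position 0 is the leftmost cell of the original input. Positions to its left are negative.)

Execution trace (head position shown):
Step 0: [p0]00  (head at position 0)
Step 1: move right → □[p1]0  (head at position 1)

After 1 step, the head is at position 1.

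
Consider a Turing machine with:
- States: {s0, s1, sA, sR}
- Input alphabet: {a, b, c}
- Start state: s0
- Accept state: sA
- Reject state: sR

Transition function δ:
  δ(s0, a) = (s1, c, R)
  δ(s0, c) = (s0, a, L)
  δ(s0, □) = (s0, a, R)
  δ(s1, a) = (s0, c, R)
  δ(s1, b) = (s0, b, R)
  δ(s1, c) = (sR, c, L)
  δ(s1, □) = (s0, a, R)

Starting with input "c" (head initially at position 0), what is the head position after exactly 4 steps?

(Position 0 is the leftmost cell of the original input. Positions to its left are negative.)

Execution trace (head position shown):
Step 0: [s0]c  (head at position 0)
Step 1: move left → [s0]□a  (head at position -1)
Step 2: move right → a[s0]a  (head at position 0)
Step 3: move right → ac[s1]□  (head at position 1)
Step 4: move right → aca[s0]□  (head at position 2)

After 4 steps, the head is at position 2.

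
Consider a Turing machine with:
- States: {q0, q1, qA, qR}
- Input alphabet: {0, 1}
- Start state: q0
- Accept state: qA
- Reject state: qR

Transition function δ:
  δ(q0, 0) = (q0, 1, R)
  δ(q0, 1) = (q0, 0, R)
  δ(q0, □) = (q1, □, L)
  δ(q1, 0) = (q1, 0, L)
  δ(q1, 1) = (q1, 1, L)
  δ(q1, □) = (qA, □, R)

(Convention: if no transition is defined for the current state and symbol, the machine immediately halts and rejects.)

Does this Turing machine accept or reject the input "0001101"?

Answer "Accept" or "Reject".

Execution trace:
Initial: [q0]0001101
Step 1: δ(q0, 0) = (q0, 1, R) → 1[q0]001101
Step 2: δ(q0, 0) = (q0, 1, R) → 11[q0]01101
Step 3: δ(q0, 0) = (q0, 1, R) → 111[q0]1101
Step 4: δ(q0, 1) = (q0, 0, R) → 1110[q0]101
Step 5: δ(q0, 1) = (q0, 0, R) → 11100[q0]01
Step 6: δ(q0, 0) = (q0, 1, R) → 111001[q0]1
Step 7: δ(q0, 1) = (q0, 0, R) → 1110010[q0]□
Step 8: δ(q0, □) = (q1, □, L) → 111001[q1]0□
Step 9: δ(q1, 0) = (q1, 0, L) → 11100[q1]10□
Step 10: δ(q1, 1) = (q1, 1, L) → 1110[q1]010□
Step 11: δ(q1, 0) = (q1, 0, L) → 111[q1]0010□
Step 12: δ(q1, 0) = (q1, 0, L) → 11[q1]10010□
Step 13: δ(q1, 1) = (q1, 1, L) → 1[q1]110010□
Step 14: δ(q1, 1) = (q1, 1, L) → [q1]1110010□
Step 15: δ(q1, 1) = (q1, 1, L) → [q1]□1110010□
Step 16: δ(q1, □) = (qA, □, R) → □[qA]1110010□

The machine reaches the accept state qA and halts.

Answer: Accept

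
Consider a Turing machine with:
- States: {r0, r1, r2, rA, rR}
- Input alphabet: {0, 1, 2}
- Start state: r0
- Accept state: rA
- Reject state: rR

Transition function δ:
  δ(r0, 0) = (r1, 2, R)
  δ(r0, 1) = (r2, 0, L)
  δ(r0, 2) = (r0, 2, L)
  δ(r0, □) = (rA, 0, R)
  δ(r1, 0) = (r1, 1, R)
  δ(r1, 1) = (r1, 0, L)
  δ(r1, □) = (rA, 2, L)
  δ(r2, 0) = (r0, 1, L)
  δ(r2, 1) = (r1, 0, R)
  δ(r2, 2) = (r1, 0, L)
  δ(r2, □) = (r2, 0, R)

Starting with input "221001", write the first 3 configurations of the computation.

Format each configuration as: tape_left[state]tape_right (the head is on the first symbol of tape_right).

Transitions applied:
Step 1: δ(r0, 2) = (r0, 2, L)
Step 2: δ(r0, □) = (rA, 0, R)

The first 3 configurations are:
[r0]221001 ⊢ [r0]□221001 ⊢ 0[rA]221001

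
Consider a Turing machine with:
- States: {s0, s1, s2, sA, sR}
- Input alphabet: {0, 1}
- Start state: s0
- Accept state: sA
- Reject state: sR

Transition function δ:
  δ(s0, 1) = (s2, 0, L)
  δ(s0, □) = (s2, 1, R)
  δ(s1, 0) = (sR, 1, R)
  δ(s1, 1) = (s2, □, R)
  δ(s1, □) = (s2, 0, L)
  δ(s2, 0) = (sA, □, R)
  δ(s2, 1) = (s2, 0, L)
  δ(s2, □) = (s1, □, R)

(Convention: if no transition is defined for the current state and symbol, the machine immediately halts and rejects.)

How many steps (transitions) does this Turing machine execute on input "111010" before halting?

Execution trace:
Initial: [s0]111010
Step 1: δ(s0, 1) = (s2, 0, L) → [s2]□011010
Step 2: δ(s2, □) = (s1, □, R) → □[s1]011010
Step 3: δ(s1, 0) = (sR, 1, R) → □1[sR]11010

The machine reaches the reject state sR and halts.

The machine executed 3 steps before halting.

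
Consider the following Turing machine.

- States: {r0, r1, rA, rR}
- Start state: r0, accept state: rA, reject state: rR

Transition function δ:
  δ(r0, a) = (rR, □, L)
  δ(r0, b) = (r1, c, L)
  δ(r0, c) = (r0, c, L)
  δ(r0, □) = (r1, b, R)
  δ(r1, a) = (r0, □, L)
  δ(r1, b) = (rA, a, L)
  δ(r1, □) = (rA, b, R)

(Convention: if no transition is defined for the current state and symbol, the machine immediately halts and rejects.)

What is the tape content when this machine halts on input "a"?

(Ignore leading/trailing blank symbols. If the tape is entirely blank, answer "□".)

Execution trace:
Initial: [r0]a
Step 1: δ(r0, a) = (rR, □, L) → [rR]□□

The machine reaches the reject state rR and halts.

Final tape (ignoring leading/trailing blanks): □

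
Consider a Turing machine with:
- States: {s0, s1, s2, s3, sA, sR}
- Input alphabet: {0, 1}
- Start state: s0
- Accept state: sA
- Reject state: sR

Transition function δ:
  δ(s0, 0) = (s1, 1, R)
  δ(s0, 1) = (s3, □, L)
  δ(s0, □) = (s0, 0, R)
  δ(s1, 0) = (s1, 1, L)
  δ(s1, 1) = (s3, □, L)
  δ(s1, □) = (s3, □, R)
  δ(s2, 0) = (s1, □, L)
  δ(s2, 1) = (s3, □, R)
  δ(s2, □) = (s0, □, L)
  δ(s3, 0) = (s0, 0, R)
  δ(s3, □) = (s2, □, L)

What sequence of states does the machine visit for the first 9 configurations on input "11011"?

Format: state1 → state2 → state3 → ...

Execution trace:
Initial: [s0]11011
Step 1: δ(s0, 1) = (s3, □, L) → [s3]□□1011
Step 2: δ(s3, □) = (s2, □, L) → [s2]□□□1011
Step 3: δ(s2, □) = (s0, □, L) → [s0]□□□□1011
Step 4: δ(s0, □) = (s0, 0, R) → 0[s0]□□□1011
Step 5: δ(s0, □) = (s0, 0, R) → 00[s0]□□1011
Step 6: δ(s0, □) = (s0, 0, R) → 000[s0]□1011
Step 7: δ(s0, □) = (s0, 0, R) → 0000[s0]1011
Step 8: δ(s0, 1) = (s3, □, L) → 000[s3]0□011

State sequence: s0 → s3 → s2 → s0 → s0 → s0 → s0 → s0 → s3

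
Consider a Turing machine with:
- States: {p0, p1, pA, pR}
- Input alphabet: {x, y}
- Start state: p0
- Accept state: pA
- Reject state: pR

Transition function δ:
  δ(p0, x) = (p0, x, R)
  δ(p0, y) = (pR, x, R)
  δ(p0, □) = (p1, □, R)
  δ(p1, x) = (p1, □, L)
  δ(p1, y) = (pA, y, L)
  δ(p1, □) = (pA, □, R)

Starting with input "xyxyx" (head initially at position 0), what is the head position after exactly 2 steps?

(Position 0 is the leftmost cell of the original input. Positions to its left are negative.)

Execution trace (head position shown):
Step 0: [p0]xyxyx  (head at position 0)
Step 1: move right → x[p0]yxyx  (head at position 1)
Step 2: move right → xx[pR]xyx  (head at position 2)

After 2 steps, the head is at position 2.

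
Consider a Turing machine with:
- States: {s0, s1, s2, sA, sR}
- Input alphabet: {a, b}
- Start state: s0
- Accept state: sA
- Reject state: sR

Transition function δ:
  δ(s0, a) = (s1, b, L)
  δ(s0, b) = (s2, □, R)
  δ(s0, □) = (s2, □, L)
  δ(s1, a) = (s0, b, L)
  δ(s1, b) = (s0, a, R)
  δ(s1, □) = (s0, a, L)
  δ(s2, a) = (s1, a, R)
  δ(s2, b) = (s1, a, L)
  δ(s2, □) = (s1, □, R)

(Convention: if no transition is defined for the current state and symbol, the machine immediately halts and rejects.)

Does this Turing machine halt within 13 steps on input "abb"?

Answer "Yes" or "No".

Execution trace:
Initial: [s0]abb
Step 1: δ(s0, a) = (s1, b, L) → [s1]□bbb
Step 2: δ(s1, □) = (s0, a, L) → [s0]□abbb
Step 3: δ(s0, □) = (s2, □, L) → [s2]□□abbb
Step 4: δ(s2, □) = (s1, □, R) → □[s1]□abbb
Step 5: δ(s1, □) = (s0, a, L) → [s0]□aabbb
Step 6: δ(s0, □) = (s2, □, L) → [s2]□□aabbb
Step 7: δ(s2, □) = (s1, □, R) → □[s1]□aabbb
Step 8: δ(s1, □) = (s0, a, L) → [s0]□aaabbb
Step 9: δ(s0, □) = (s2, □, L) → [s2]□□aaabbb
Step 10: δ(s2, □) = (s1, □, R) → □[s1]□aaabbb
Step 11: δ(s1, □) = (s0, a, L) → [s0]□aaaabbb
Step 12: δ(s0, □) = (s2, □, L) → [s2]□□aaaabbb
Step 13: δ(s2, □) = (s1, □, R) → □[s1]□aaaabbb

The machine has not reached a halting state after 13 steps.
The machine did not halt within the 13-step bound.

Answer: No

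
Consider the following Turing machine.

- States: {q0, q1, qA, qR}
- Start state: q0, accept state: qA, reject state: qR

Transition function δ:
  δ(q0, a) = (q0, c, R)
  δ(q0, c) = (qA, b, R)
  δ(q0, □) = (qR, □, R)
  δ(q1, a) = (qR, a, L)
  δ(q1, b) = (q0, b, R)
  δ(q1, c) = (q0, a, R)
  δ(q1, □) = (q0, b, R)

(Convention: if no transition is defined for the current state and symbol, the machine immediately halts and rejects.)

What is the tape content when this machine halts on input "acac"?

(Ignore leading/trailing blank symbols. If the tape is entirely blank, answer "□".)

Execution trace:
Initial: [q0]acac
Step 1: δ(q0, a) = (q0, c, R) → c[q0]cac
Step 2: δ(q0, c) = (qA, b, R) → cb[qA]ac

The machine reaches the accept state qA and halts.

Final tape (ignoring leading/trailing blanks): cbac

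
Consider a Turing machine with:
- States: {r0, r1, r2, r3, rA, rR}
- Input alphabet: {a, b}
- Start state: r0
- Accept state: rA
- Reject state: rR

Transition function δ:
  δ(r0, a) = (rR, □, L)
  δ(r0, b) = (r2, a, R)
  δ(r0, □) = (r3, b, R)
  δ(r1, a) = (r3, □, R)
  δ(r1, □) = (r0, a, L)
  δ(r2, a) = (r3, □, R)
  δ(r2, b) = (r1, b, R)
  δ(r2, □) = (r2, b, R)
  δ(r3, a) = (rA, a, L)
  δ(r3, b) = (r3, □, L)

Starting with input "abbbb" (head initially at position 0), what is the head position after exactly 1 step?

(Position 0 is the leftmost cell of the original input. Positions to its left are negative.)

Execution trace (head position shown):
Step 0: [r0]abbbb  (head at position 0)
Step 1: move left → [rR]□□bbbb  (head at position -1)

After 1 step, the head is at position -1.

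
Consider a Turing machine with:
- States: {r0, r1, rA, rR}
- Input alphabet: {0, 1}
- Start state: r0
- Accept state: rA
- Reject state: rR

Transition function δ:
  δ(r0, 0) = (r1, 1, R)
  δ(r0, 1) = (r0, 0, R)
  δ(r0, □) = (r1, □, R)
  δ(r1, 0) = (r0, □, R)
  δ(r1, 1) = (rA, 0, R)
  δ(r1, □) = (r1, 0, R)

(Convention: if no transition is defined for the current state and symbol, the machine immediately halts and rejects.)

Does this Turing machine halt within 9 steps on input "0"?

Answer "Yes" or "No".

Execution trace:
Initial: [r0]0
Step 1: δ(r0, 0) = (r1, 1, R) → 1[r1]□
Step 2: δ(r1, □) = (r1, 0, R) → 10[r1]□
Step 3: δ(r1, □) = (r1, 0, R) → 100[r1]□
Step 4: δ(r1, □) = (r1, 0, R) → 1000[r1]□
Step 5: δ(r1, □) = (r1, 0, R) → 10000[r1]□
Step 6: δ(r1, □) = (r1, 0, R) → 100000[r1]□
Step 7: δ(r1, □) = (r1, 0, R) → 1000000[r1]□
Step 8: δ(r1, □) = (r1, 0, R) → 10000000[r1]□
Step 9: δ(r1, □) = (r1, 0, R) → 100000000[r1]□

The machine has not reached a halting state after 9 steps.
The machine did not halt within the 9-step bound.

Answer: No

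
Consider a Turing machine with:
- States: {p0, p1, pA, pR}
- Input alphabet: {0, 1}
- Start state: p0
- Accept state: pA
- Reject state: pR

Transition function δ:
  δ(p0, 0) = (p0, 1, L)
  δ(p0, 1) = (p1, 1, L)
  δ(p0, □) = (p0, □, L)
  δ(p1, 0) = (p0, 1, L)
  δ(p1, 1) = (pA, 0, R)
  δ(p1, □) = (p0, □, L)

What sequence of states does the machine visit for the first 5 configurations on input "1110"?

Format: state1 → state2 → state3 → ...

Execution trace:
Initial: [p0]1110
Step 1: δ(p0, 1) = (p1, 1, L) → [p1]□1110
Step 2: δ(p1, □) = (p0, □, L) → [p0]□□1110
Step 3: δ(p0, □) = (p0, □, L) → [p0]□□□1110
Step 4: δ(p0, □) = (p0, □, L) → [p0]□□□□1110

State sequence: p0 → p1 → p0 → p0 → p0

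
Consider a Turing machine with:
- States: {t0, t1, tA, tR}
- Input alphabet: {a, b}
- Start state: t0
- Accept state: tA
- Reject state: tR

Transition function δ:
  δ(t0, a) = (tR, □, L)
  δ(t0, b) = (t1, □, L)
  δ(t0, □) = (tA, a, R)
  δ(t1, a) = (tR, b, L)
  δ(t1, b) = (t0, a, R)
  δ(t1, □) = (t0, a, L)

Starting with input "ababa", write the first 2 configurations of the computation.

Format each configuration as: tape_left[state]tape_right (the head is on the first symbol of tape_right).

Transitions applied:
Step 1: δ(t0, a) = (tR, □, L)

The first 2 configurations are:
[t0]ababa ⊢ [tR]□□baba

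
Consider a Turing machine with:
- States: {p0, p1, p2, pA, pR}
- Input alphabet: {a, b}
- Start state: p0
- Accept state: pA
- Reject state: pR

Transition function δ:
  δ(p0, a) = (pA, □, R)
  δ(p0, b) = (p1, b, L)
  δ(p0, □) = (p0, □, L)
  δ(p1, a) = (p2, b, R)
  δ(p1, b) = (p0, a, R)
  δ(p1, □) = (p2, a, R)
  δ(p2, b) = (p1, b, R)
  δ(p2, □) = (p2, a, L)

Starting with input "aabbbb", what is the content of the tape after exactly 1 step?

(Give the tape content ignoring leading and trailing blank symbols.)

Execution trace:
Initial: [p0]aabbbb
Step 1: δ(p0, a) = (pA, □, R) → □[pA]abbbb

The machine reaches the accept state pA and halts.

After 1 step, the tape (ignoring leading/trailing blanks) is: abbbb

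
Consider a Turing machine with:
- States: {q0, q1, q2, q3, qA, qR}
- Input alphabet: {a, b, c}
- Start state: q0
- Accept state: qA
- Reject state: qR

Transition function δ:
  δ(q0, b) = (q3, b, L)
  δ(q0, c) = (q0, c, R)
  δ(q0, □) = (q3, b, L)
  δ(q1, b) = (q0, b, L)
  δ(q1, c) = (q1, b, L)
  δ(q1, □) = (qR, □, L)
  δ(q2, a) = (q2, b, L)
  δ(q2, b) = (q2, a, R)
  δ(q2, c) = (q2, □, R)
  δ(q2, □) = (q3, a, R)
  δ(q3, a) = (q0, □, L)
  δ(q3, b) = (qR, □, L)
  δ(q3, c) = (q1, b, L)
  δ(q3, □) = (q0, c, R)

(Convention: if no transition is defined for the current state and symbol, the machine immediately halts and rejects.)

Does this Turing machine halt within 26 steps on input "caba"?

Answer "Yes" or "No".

Execution trace:
Initial: [q0]caba
Step 1: δ(q0, c) = (q0, c, R) → c[q0]aba

No transition is defined for δ(q0, a). By convention the machine halts and rejects.
The machine halted after 1 step (within the 26-step bound).

Answer: Yes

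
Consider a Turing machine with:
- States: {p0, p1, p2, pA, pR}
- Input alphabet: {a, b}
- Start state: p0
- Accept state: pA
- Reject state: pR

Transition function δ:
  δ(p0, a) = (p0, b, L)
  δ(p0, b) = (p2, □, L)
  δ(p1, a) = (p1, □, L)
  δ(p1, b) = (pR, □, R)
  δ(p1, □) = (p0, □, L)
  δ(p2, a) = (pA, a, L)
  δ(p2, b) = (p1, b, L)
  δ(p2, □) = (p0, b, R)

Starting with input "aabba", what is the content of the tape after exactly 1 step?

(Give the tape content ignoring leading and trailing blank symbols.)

Execution trace:
Initial: [p0]aabba
Step 1: δ(p0, a) = (p0, b, L) → [p0]□babba

No transition is defined for δ(p0, □). By convention the machine halts and rejects.

After 1 step, the tape (ignoring leading/trailing blanks) is: babba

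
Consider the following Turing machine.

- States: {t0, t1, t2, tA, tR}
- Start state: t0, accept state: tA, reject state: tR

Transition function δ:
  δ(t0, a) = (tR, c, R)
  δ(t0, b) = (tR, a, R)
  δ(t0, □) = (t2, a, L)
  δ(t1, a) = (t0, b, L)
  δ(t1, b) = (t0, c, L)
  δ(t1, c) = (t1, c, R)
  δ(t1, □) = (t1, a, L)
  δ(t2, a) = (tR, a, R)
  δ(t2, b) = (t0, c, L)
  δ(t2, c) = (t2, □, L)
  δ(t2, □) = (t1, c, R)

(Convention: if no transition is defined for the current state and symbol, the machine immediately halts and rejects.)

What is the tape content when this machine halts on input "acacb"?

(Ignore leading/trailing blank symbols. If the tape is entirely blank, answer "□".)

Execution trace:
Initial: [t0]acacb
Step 1: δ(t0, a) = (tR, c, R) → c[tR]cacb

The machine reaches the reject state tR and halts.

Final tape (ignoring leading/trailing blanks): ccacb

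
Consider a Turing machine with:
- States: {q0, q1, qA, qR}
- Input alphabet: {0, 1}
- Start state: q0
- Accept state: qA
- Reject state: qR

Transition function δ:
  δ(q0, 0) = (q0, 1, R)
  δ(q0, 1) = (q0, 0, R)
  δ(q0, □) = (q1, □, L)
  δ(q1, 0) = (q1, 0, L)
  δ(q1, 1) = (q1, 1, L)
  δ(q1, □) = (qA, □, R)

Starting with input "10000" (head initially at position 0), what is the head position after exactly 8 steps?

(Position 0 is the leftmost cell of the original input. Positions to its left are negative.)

Execution trace (head position shown):
Step 0: [q0]10000  (head at position 0)
Step 1: move right → 0[q0]0000  (head at position 1)
Step 2: move right → 01[q0]000  (head at position 2)
Step 3: move right → 011[q0]00  (head at position 3)
Step 4: move right → 0111[q0]0  (head at position 4)
Step 5: move right → 01111[q0]□  (head at position 5)
Step 6: move left → 0111[q1]1□  (head at position 4)
Step 7: move left → 011[q1]11□  (head at position 3)
Step 8: move left → 01[q1]111□  (head at position 2)

After 8 steps, the head is at position 2.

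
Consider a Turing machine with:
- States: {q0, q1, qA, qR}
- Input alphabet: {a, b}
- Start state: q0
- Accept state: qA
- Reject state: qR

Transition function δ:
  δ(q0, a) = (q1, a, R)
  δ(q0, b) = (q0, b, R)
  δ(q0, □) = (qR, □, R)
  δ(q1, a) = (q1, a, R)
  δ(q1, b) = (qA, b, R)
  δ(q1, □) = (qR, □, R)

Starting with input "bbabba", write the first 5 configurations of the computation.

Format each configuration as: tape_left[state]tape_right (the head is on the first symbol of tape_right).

Transitions applied:
Step 1: δ(q0, b) = (q0, b, R)
Step 2: δ(q0, b) = (q0, b, R)
Step 3: δ(q0, a) = (q1, a, R)
Step 4: δ(q1, b) = (qA, b, R)

The first 5 configurations are:
[q0]bbabba ⊢ b[q0]babba ⊢ bb[q0]abba ⊢ bba[q1]bba ⊢ bbab[qA]ba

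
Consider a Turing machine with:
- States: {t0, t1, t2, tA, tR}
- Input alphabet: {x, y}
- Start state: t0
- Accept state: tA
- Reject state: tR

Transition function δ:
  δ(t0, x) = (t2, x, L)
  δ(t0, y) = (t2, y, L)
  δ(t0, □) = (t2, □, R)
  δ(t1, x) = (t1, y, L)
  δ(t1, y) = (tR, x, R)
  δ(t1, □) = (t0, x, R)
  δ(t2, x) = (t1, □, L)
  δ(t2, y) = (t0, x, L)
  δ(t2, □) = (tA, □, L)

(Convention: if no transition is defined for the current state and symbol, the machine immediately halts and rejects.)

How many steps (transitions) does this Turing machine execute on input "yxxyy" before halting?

Execution trace:
Initial: [t0]yxxyy
Step 1: δ(t0, y) = (t2, y, L) → [t2]□yxxyy
Step 2: δ(t2, □) = (tA, □, L) → [tA]□□yxxyy

The machine reaches the accept state tA and halts.

The machine executed 2 steps before halting.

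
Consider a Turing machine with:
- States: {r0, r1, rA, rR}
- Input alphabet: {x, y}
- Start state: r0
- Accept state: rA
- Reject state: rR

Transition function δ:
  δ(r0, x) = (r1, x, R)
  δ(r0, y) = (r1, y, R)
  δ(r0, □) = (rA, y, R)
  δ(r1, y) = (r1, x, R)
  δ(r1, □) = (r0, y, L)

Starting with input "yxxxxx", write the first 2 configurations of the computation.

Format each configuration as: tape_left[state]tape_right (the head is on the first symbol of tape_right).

Transitions applied:
Step 1: δ(r0, y) = (r1, y, R)

The first 2 configurations are:
[r0]yxxxxx ⊢ y[r1]xxxxx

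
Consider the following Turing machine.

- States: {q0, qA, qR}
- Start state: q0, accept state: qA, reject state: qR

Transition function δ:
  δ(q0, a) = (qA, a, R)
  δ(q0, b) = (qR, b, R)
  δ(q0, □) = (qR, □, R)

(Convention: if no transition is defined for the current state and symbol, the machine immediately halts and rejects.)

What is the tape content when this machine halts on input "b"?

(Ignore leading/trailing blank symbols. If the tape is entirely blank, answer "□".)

Execution trace:
Initial: [q0]b
Step 1: δ(q0, b) = (qR, b, R) → b[qR]□

The machine reaches the reject state qR and halts.

Final tape (ignoring leading/trailing blanks): b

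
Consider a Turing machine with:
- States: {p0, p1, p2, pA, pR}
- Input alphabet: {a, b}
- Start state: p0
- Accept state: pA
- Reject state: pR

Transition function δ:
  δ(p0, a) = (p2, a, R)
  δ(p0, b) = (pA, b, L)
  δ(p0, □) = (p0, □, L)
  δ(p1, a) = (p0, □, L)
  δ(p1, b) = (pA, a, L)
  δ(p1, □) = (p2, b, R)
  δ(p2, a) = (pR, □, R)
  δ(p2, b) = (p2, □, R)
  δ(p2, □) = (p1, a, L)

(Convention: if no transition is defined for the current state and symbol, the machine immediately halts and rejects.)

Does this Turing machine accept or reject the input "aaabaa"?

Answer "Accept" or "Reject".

Execution trace:
Initial: [p0]aaabaa
Step 1: δ(p0, a) = (p2, a, R) → a[p2]aabaa
Step 2: δ(p2, a) = (pR, □, R) → a□[pR]abaa

The machine reaches the reject state pR and halts.

Answer: Reject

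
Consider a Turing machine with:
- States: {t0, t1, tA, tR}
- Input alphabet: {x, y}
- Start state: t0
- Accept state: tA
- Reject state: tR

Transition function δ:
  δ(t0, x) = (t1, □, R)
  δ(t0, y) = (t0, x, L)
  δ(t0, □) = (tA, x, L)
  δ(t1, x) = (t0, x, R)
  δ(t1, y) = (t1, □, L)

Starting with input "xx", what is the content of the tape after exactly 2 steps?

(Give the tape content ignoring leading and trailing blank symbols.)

Execution trace:
Initial: [t0]xx
Step 1: δ(t0, x) = (t1, □, R) → □[t1]x
Step 2: δ(t1, x) = (t0, x, R) → □x[t0]□

After 2 steps, the tape (ignoring leading/trailing blanks) is: x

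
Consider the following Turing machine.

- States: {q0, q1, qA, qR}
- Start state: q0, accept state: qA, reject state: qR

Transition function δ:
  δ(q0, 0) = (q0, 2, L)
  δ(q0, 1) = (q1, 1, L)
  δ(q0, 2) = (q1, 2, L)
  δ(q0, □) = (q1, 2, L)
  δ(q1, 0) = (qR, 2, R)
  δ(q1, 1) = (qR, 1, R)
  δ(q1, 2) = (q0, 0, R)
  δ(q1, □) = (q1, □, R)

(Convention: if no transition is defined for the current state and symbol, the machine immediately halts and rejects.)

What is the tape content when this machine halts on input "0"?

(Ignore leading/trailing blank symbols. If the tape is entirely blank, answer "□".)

Execution trace:
Initial: [q0]0
Step 1: δ(q0, 0) = (q0, 2, L) → [q0]□2
Step 2: δ(q0, □) = (q1, 2, L) → [q1]□22
Step 3: δ(q1, □) = (q1, □, R) → □[q1]22
Step 4: δ(q1, 2) = (q0, 0, R) → □0[q0]2
Step 5: δ(q0, 2) = (q1, 2, L) → □[q1]02
Step 6: δ(q1, 0) = (qR, 2, R) → □2[qR]2

The machine reaches the reject state qR and halts.

Final tape (ignoring leading/trailing blanks): 22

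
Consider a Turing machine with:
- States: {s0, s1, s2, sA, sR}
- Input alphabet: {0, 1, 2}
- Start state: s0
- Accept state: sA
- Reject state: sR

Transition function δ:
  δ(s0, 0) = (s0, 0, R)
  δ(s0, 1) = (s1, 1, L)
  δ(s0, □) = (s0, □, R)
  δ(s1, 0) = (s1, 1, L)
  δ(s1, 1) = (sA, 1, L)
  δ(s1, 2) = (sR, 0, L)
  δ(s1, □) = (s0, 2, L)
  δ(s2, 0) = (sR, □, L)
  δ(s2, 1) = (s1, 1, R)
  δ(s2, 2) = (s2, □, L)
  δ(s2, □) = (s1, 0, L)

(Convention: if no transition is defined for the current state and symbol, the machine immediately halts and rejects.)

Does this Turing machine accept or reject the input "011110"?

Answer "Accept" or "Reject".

Execution trace:
Initial: [s0]011110
Step 1: δ(s0, 0) = (s0, 0, R) → 0[s0]11110
Step 2: δ(s0, 1) = (s1, 1, L) → [s1]011110
Step 3: δ(s1, 0) = (s1, 1, L) → [s1]□111110
Step 4: δ(s1, □) = (s0, 2, L) → [s0]□2111110
Step 5: δ(s0, □) = (s0, □, R) → □[s0]2111110

No transition is defined for δ(s0, 2). By convention the machine halts and rejects.

Answer: Reject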